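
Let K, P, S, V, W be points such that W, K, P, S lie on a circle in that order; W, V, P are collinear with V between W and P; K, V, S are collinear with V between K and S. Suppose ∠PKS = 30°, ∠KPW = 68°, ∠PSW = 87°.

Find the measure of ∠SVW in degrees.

1. ∠PWS = 30°  [same arc PS]
2. ∠KSW = 68°  [same arc WK]
3. ∠SVW = 82°  [△WVS]

∠SVW = 82°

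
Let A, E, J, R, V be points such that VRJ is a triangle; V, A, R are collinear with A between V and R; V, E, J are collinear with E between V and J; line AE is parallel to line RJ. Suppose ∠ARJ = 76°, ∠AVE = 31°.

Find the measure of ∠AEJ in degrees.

∠AEJ = 107°

1. ∠JRV = 76°  [A on ray RV]
2. ∠JVR = 31°  [A on VR, E on VJ]
3. ∠RJV = 73°  [△VRJ]
4. ∠AEV = 73°  [AE∥RJ, corresponding at E]
5. ∠AEJ = 107°  [linear pair at E on VJ]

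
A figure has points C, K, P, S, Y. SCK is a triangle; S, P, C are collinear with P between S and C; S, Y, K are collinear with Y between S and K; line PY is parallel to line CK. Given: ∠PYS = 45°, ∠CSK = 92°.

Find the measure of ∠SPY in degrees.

1. ∠CKS = 45°  [PY∥CK, corresponding at Y]
2. ∠KCS = 43°  [△SCK]
3. ∠SPY = 43°  [PY∥CK, corresponding at P]

∠SPY = 43°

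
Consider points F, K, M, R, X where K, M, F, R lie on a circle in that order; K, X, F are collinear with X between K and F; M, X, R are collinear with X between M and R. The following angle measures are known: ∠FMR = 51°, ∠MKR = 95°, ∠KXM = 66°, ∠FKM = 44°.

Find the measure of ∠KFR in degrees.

1. ∠FXR = 66°  [vertical angles at X]
2. ∠FRM = 44°  [same arc MF]
3. ∠KFR = 70°  [△FXR]

∠KFR = 70°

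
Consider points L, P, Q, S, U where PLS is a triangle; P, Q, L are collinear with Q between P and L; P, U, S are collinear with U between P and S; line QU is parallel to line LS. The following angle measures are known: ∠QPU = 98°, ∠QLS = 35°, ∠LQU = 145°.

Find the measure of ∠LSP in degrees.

1. ∠LPS = 98°  [Q on PL, U on PS]
2. ∠PLS = 35°  [Q on ray LP]
3. ∠LSP = 47°  [△PLS]

∠LSP = 47°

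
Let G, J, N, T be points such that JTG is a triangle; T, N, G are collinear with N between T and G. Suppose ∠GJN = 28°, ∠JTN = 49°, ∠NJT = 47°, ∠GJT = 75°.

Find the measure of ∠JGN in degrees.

∠JGN = 56°

1. ∠GTJ = 49°  [N on ray TG]
2. ∠JGT = 56°  [△JTG]
3. ∠JGN = 56°  [N on ray GT]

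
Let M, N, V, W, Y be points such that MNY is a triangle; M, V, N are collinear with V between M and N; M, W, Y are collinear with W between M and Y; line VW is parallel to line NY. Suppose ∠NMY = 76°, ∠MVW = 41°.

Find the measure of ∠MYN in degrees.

∠MYN = 63°

1. ∠VMW = 76°  [V on MN, W on MY]
2. ∠MWV = 63°  [△MVW]
3. ∠MYN = 63°  [VW∥NY, corresponding at W]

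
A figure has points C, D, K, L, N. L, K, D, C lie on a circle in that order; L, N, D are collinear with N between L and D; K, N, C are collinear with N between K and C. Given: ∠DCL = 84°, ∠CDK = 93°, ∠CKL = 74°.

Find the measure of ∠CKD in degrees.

∠CKD = 22°

1. ∠CDL = 74°  [same arc LC]
2. ∠CLD = 22°  [△LDC]
3. ∠CKD = 22°  [same arc DC]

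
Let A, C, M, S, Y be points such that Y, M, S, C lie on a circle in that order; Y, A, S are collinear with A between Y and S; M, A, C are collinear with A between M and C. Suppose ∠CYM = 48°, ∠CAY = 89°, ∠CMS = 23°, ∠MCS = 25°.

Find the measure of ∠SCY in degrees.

1. ∠CAS = 91°  [linear pair at A on YS]
2. ∠CYS = 23°  [same arc SC]
3. ∠CSY = 64°  [△SAC]
4. ∠SCY = 93°  [△YSC]

∠SCY = 93°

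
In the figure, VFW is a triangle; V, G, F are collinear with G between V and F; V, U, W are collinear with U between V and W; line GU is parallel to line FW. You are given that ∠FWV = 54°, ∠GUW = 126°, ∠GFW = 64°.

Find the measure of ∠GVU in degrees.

∠GVU = 62°

1. ∠VFW = 64°  [G on ray FV]
2. ∠FVW = 62°  [△VFW]
3. ∠GVU = 62°  [G on VF, U on VW]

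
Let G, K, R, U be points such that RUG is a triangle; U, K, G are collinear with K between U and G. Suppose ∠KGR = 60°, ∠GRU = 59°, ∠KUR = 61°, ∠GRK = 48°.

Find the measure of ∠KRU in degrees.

∠KRU = 11°

1. ∠GKR = 72°  [△RKG]
2. ∠RKU = 108°  [linear pair at K on UG]
3. ∠KRU = 11°  [△RUK]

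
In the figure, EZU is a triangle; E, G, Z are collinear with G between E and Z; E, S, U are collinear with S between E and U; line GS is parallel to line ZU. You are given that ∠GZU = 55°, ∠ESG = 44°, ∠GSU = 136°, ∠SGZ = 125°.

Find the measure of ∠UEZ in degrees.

∠UEZ = 81°

1. ∠EZU = 55°  [G on ray ZE]
2. ∠EUZ = 44°  [GS∥ZU, corresponding at S]
3. ∠UEZ = 81°  [△EZU]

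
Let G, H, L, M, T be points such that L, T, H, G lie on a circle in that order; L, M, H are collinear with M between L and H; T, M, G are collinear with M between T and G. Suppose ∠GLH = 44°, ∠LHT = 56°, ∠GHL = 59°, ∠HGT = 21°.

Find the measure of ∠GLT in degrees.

∠GLT = 65°

1. ∠LGT = 56°  [same arc LT]
2. ∠GTL = 59°  [same arc LG]
3. ∠GLT = 65°  [△LTG]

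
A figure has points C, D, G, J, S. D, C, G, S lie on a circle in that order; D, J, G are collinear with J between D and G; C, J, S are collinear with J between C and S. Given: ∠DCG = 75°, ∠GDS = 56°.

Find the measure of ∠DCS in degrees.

∠DCS = 19°

1. ∠DSG = 105°  [cyclic DCGS, opposite ∠C+∠S]
2. ∠DGS = 19°  [△DGS]
3. ∠DCS = 19°  [same arc DS]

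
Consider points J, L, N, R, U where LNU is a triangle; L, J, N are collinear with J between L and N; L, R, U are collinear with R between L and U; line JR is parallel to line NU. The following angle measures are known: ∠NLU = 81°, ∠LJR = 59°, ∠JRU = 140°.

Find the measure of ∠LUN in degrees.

∠LUN = 40°

1. ∠JLR = 81°  [J on LN, R on LU]
2. ∠JRL = 40°  [△LJR]
3. ∠LUN = 40°  [JR∥NU, corresponding at R]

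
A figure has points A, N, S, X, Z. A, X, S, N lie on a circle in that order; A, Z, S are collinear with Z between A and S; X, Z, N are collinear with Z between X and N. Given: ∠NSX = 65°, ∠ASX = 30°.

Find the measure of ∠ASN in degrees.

1. ∠NAX = 115°  [cyclic AXSN, opposite ∠A+∠S]
2. ∠ANX = 30°  [same arc AX]
3. ∠AXN = 35°  [△AXN]
4. ∠ASN = 35°  [same arc AN]

∠ASN = 35°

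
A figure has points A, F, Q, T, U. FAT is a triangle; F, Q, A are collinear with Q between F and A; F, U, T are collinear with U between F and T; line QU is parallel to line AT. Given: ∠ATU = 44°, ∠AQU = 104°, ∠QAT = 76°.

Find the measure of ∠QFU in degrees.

∠QFU = 60°

1. ∠ATF = 44°  [U on ray TF]
2. ∠FQU = 76°  [linear pair at Q on FA]
3. ∠FUQ = 44°  [QU∥AT, corresponding at U]
4. ∠QFU = 60°  [△FQU]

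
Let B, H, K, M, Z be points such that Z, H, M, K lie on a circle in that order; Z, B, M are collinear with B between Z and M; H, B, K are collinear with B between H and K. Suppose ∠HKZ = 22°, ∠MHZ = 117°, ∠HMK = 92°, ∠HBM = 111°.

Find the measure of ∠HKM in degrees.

1. ∠HMZ = 22°  [same arc ZH]
2. ∠HZM = 41°  [△ZHM]
3. ∠HKM = 41°  [same arc HM]

∠HKM = 41°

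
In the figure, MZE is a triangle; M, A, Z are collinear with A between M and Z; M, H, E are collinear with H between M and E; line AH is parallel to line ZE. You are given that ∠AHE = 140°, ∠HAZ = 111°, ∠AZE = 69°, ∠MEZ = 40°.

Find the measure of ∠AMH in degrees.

∠AMH = 71°

1. ∠AHM = 40°  [linear pair at H on ME]
2. ∠HAM = 69°  [linear pair at A on MZ]
3. ∠AMH = 71°  [△MAH]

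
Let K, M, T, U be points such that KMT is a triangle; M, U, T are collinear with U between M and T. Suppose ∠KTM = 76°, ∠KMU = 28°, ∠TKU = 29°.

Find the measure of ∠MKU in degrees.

1. ∠KTU = 76°  [U on ray TM]
2. ∠KUT = 75°  [△KUT]
3. ∠KUM = 105°  [linear pair at U on MT]
4. ∠MKU = 47°  [△KMU]

∠MKU = 47°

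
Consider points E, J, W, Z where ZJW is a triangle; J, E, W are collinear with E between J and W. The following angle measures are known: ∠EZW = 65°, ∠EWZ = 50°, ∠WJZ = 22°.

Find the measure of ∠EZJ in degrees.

∠EZJ = 43°

1. ∠WEZ = 65°  [△ZEW]
2. ∠EJZ = 22°  [E on ray JW]
3. ∠JEZ = 115°  [linear pair at E on JW]
4. ∠EZJ = 43°  [△ZJE]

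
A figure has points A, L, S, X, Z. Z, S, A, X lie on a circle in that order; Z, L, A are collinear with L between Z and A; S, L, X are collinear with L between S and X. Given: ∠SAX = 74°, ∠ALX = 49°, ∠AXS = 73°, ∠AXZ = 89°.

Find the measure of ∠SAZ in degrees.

1. ∠AZS = 73°  [same arc SA]
2. ∠ASZ = 91°  [cyclic ZSAX, opposite ∠S+∠X]
3. ∠SAZ = 16°  [△ZSA]

∠SAZ = 16°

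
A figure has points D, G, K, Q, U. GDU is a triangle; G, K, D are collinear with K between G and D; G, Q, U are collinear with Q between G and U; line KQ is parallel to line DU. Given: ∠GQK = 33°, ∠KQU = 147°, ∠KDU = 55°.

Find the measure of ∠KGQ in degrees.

1. ∠DUG = 33°  [KQ∥DU, corresponding at Q]
2. ∠GDU = 55°  [K on ray DG]
3. ∠DGU = 92°  [△GDU]
4. ∠KGQ = 92°  [K on GD, Q on GU]

∠KGQ = 92°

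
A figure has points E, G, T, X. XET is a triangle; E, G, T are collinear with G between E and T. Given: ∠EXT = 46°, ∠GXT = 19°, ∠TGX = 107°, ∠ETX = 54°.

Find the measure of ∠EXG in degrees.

∠EXG = 27°

1. ∠TEX = 80°  [△XET]
2. ∠EGX = 73°  [linear pair at G on ET]
3. ∠GEX = 80°  [G on ray ET]
4. ∠EXG = 27°  [△XEG]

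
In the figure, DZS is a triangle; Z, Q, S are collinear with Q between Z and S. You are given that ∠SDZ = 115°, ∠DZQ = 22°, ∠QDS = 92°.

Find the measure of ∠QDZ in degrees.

∠QDZ = 23°

1. ∠DZS = 22°  [Q on ray ZS]
2. ∠DSZ = 43°  [△DZS]
3. ∠DSQ = 43°  [Q on ray SZ]
4. ∠DQS = 45°  [△DQS]
5. ∠DQZ = 135°  [linear pair at Q on ZS]
6. ∠QDZ = 23°  [△DZQ]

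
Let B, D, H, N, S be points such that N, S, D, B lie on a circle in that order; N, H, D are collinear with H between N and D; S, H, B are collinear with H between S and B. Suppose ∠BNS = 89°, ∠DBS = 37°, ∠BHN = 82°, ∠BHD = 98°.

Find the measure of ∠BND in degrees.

∠BND = 52°

1. ∠BDS = 91°  [cyclic NSDB, opposite ∠N+∠D]
2. ∠BSD = 52°  [△SDB]
3. ∠BND = 52°  [same arc DB]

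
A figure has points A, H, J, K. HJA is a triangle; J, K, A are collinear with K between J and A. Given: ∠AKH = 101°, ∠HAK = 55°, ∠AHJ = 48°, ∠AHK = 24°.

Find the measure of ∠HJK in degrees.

∠HJK = 77°

1. ∠HAJ = 55°  [K on ray AJ]
2. ∠AJH = 77°  [△HJA]
3. ∠HJK = 77°  [K on ray JA]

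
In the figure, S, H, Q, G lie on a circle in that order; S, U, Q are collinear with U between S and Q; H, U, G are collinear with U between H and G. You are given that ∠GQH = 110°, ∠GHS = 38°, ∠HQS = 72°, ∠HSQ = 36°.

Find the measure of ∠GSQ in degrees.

∠GSQ = 34°

1. ∠GQS = 38°  [same arc SG]
2. ∠QHS = 72°  [△SHQ]
3. ∠QGS = 108°  [cyclic SHQG, opposite ∠H+∠G]
4. ∠GSQ = 34°  [△SQG]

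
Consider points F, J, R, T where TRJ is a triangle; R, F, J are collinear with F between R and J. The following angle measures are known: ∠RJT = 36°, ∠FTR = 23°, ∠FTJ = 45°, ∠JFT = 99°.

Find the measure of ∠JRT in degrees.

1. ∠RFT = 81°  [linear pair at F on RJ]
2. ∠FRT = 76°  [△TRF]
3. ∠JRT = 76°  [F on ray RJ]

∠JRT = 76°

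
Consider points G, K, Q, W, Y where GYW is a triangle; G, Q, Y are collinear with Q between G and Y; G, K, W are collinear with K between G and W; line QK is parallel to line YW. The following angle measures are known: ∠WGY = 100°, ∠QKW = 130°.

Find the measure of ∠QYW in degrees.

1. ∠KGQ = 100°  [Q on GY, K on GW]
2. ∠GKQ = 50°  [linear pair at K on GW]
3. ∠GQK = 30°  [△GQK]
4. ∠KQY = 150°  [linear pair at Q on GY]
5. ∠QYW = 30°  [QK∥YW, co-interior at Y–Q]

∠QYW = 30°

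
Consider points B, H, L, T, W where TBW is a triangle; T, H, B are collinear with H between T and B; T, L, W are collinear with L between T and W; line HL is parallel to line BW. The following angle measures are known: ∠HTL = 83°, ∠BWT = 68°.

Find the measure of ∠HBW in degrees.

∠HBW = 29°

1. ∠BTW = 83°  [H on TB, L on TW]
2. ∠TBW = 29°  [△TBW]
3. ∠HBW = 29°  [H on ray BT]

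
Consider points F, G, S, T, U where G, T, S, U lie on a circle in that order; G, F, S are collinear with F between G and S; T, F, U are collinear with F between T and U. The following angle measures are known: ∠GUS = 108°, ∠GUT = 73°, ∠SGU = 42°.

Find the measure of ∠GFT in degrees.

∠GFT = 115°

1. ∠GTS = 72°  [cyclic GTSU, opposite ∠T+∠U]
2. ∠GSU = 30°  [△GSU]
3. ∠GST = 73°  [same arc GT]
4. ∠SGT = 35°  [△GTS]
5. ∠GTU = 30°  [same arc GU]
6. ∠GFT = 115°  [△GFT]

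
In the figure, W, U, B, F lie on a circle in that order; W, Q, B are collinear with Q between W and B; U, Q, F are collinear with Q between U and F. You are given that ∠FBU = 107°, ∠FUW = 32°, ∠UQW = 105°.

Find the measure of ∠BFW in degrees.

∠BFW = 118°

1. ∠FWU = 73°  [cyclic WUBF, opposite ∠W+∠B]
2. ∠UFW = 75°  [△WUF]
3. ∠BWU = 43°  [△WQU]
4. ∠UBW = 75°  [same arc WU]
5. ∠BUW = 62°  [△WUB]
6. ∠BFW = 118°  [cyclic WUBF, opposite ∠U+∠F]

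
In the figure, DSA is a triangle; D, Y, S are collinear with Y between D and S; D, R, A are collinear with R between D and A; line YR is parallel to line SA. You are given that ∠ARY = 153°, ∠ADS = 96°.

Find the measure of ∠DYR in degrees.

∠DYR = 57°

1. ∠DRY = 27°  [linear pair at R on DA]
2. ∠RDY = 96°  [Y on DS, R on DA]
3. ∠DYR = 57°  [△DYR]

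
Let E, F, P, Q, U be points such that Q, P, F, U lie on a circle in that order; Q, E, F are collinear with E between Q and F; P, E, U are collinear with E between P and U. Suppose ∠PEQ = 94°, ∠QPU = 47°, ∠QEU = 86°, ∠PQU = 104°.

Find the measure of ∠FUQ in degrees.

1. ∠QFU = 47°  [same arc QU]
2. ∠PUQ = 29°  [△QPU]
3. ∠FQU = 65°  [△QEU]
4. ∠FUQ = 68°  [△QFU]

∠FUQ = 68°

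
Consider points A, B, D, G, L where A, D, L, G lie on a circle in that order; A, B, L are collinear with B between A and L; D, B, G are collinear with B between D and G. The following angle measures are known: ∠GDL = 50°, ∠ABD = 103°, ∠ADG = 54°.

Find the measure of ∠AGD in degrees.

1. ∠GAL = 50°  [same arc LG]
2. ∠GBL = 103°  [vertical angles at B]
3. ∠ABG = 77°  [linear pair at B on AL]
4. ∠AGD = 53°  [△ABG]

∠AGD = 53°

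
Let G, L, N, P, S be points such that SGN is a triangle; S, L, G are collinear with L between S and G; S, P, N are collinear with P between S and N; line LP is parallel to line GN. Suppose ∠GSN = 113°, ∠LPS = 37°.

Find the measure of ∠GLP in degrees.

1. ∠LSP = 113°  [L on SG, P on SN]
2. ∠PLS = 30°  [△SLP]
3. ∠GLP = 150°  [linear pair at L on SG]

∠GLP = 150°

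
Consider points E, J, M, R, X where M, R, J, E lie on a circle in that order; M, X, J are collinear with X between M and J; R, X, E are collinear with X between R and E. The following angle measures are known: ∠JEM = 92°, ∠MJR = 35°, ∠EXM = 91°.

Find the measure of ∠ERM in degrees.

∠ERM = 34°

1. ∠JRM = 88°  [cyclic MRJE, opposite ∠R+∠E]
2. ∠JMR = 57°  [△MRJ]
3. ∠JXR = 91°  [vertical angles at X]
4. ∠MXR = 89°  [linear pair at X on MJ]
5. ∠ERM = 34°  [△MXR]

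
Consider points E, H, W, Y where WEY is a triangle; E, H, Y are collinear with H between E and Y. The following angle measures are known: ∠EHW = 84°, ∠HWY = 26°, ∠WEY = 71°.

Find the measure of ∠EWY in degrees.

1. ∠WHY = 96°  [linear pair at H on EY]
2. ∠HYW = 58°  [△WHY]
3. ∠EYW = 58°  [H on ray YE]
4. ∠EWY = 51°  [△WEY]

∠EWY = 51°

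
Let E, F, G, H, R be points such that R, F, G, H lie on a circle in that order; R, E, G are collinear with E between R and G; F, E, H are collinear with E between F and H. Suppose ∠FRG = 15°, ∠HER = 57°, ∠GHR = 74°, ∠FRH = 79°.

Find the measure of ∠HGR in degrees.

∠HGR = 42°

1. ∠FHG = 15°  [same arc FG]
2. ∠GEH = 123°  [linear pair at E on RG]
3. ∠HGR = 42°  [△GEH]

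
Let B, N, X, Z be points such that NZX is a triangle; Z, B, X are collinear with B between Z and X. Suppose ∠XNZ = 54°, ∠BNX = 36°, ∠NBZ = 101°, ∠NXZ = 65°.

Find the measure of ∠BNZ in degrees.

∠BNZ = 18°

1. ∠NZX = 61°  [△NZX]
2. ∠BZN = 61°  [B on ray ZX]
3. ∠BNZ = 18°  [△NZB]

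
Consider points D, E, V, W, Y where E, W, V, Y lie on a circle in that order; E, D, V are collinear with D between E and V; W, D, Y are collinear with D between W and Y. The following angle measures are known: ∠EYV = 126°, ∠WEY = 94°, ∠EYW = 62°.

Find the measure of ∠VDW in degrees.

∠VDW = 88°

1. ∠EWV = 54°  [cyclic EWVY, opposite ∠W+∠Y]
2. ∠EWY = 24°  [△EWY]
3. ∠EVW = 62°  [same arc EW]
4. ∠VEW = 64°  [△EWV]
5. ∠EDW = 92°  [△EDW]
6. ∠VDW = 88°  [linear pair at D on EV]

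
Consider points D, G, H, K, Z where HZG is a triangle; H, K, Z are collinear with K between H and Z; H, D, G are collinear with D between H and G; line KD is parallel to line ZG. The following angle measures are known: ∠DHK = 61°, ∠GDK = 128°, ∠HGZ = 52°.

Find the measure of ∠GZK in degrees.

∠GZK = 67°

1. ∠GHZ = 61°  [K on HZ, D on HG]
2. ∠GZH = 67°  [△HZG]
3. ∠GZK = 67°  [K on ray ZH]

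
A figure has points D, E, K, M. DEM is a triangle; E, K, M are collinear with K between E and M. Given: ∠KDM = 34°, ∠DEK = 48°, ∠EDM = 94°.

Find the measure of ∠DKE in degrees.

1. ∠DEM = 48°  [K on ray EM]
2. ∠DME = 38°  [△DEM]
3. ∠DMK = 38°  [K on ray ME]
4. ∠DKM = 108°  [△DKM]
5. ∠DKE = 72°  [linear pair at K on EM]

∠DKE = 72°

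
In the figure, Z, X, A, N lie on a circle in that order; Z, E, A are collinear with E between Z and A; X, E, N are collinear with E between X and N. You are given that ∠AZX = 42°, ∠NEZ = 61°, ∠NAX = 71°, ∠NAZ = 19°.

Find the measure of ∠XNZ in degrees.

1. ∠NZX = 109°  [cyclic ZXAN, opposite ∠Z+∠A]
2. ∠NXZ = 19°  [same arc ZN]
3. ∠XNZ = 52°  [△ZXN]

∠XNZ = 52°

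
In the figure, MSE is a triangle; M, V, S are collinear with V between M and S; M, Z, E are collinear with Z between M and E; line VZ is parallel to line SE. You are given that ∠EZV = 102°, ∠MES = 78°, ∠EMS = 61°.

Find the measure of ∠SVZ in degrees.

∠SVZ = 139°

1. ∠MZV = 78°  [linear pair at Z on ME]
2. ∠VMZ = 61°  [V on MS, Z on ME]
3. ∠MVZ = 41°  [△MVZ]
4. ∠SVZ = 139°  [linear pair at V on MS]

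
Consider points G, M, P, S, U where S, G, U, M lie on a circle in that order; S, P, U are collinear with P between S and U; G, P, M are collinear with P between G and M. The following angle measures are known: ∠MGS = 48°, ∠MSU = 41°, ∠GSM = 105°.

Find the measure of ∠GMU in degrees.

∠GMU = 64°

1. ∠MGU = 41°  [same arc UM]
2. ∠GUM = 75°  [cyclic SGUM, opposite ∠S+∠U]
3. ∠GMU = 64°  [△GUM]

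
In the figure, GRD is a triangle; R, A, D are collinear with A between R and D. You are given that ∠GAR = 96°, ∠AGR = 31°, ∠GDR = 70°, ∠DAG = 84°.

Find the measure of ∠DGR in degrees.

1. ∠ARG = 53°  [△GRA]
2. ∠DRG = 53°  [A on ray RD]
3. ∠DGR = 57°  [△GRD]

∠DGR = 57°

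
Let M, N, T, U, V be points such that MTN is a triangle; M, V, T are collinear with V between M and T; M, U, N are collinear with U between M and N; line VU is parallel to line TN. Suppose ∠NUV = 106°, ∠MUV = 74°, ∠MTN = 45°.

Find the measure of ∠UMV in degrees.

1. ∠MNT = 74°  [VU∥TN, corresponding at U]
2. ∠NMT = 61°  [△MTN]
3. ∠UMV = 61°  [V on MT, U on MN]

∠UMV = 61°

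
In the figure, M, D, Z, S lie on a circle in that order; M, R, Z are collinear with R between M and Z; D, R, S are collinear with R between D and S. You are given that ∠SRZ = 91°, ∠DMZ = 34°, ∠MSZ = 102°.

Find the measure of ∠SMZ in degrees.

1. ∠DSZ = 34°  [same arc DZ]
2. ∠MZS = 55°  [△ZRS]
3. ∠SMZ = 23°  [△MZS]

∠SMZ = 23°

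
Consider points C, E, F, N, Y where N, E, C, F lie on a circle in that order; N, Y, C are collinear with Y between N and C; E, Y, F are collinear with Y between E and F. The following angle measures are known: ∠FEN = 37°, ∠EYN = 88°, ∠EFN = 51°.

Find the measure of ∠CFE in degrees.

1. ∠FCN = 37°  [same arc NF]
2. ∠CYF = 88°  [vertical angles at Y]
3. ∠CFE = 55°  [△CYF]

∠CFE = 55°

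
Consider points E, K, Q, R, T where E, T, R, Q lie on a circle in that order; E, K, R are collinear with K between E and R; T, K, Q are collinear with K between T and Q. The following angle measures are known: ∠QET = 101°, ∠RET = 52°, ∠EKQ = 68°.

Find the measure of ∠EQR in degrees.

∠EQR = 115°

1. ∠QRT = 79°  [cyclic ETRQ, opposite ∠E+∠R]
2. ∠RQT = 52°  [same arc TR]
3. ∠QKR = 112°  [linear pair at K on ER]
4. ∠QTR = 49°  [△TRQ]
5. ∠ERQ = 16°  [△RKQ]
6. ∠QER = 49°  [same arc RQ]
7. ∠EQR = 115°  [△ERQ]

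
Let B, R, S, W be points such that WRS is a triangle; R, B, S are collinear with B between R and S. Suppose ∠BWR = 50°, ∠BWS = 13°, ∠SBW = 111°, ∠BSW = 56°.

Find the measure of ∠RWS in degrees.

1. ∠RBW = 69°  [linear pair at B on RS]
2. ∠RSW = 56°  [B on ray SR]
3. ∠BRW = 61°  [△WRB]
4. ∠SRW = 61°  [B on ray RS]
5. ∠RWS = 63°  [△WRS]

∠RWS = 63°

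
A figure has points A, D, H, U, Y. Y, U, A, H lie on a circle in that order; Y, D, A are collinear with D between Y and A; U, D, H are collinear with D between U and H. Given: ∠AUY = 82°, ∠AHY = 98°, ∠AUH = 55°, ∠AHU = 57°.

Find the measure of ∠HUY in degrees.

∠HUY = 27°

1. ∠AYH = 55°  [same arc AH]
2. ∠HAY = 27°  [△YAH]
3. ∠HUY = 27°  [same arc YH]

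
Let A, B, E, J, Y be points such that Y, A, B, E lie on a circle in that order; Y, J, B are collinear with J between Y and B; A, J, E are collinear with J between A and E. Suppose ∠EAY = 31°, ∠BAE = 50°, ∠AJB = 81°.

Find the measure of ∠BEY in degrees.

∠BEY = 99°

1. ∠EBY = 31°  [same arc YE]
2. ∠BYE = 50°  [same arc BE]
3. ∠BEY = 99°  [△YBE]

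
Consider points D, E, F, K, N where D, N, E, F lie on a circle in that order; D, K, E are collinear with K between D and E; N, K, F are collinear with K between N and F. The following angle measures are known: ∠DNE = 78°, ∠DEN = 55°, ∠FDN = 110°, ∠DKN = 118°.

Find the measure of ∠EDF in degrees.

1. ∠EDN = 47°  [△DNE]
2. ∠FEN = 70°  [cyclic DNEF, opposite ∠D+∠E]
3. ∠EFN = 47°  [same arc NE]
4. ∠ENF = 63°  [△NEF]
5. ∠EDF = 63°  [same arc EF]

∠EDF = 63°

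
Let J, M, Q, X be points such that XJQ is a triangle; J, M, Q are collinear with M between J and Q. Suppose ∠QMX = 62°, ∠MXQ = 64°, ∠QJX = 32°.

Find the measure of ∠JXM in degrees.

1. ∠JMX = 118°  [linear pair at M on JQ]
2. ∠MJX = 32°  [M on ray JQ]
3. ∠JXM = 30°  [△XJM]

∠JXM = 30°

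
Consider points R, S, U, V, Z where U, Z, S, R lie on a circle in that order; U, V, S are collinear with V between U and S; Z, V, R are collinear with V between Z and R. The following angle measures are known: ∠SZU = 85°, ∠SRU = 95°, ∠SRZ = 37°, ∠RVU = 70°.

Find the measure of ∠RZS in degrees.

∠RZS = 52°

1. ∠SUZ = 37°  [same arc ZS]
2. ∠SVZ = 70°  [vertical angles at V]
3. ∠USZ = 58°  [△UZS]
4. ∠RZS = 52°  [△ZVS]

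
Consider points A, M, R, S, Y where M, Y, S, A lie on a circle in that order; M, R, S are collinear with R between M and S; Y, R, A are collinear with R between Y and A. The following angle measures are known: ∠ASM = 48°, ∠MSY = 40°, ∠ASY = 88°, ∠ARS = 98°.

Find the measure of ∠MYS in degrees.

∠MYS = 106°

1. ∠AYM = 48°  [same arc MA]
2. ∠MRY = 98°  [vertical angles at R]
3. ∠SMY = 34°  [△MRY]
4. ∠MYS = 106°  [△MYS]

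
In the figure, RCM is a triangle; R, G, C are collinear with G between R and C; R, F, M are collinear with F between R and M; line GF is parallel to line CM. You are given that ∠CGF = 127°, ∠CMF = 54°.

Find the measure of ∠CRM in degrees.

1. ∠FGR = 53°  [linear pair at G on RC]
2. ∠CMR = 54°  [F on ray MR]
3. ∠MCR = 53°  [GF∥CM, corresponding at G]
4. ∠CRM = 73°  [△RCM]

∠CRM = 73°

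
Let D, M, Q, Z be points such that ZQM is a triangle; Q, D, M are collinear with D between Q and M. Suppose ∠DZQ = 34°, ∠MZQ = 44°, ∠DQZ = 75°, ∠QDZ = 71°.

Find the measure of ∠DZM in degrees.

1. ∠MQZ = 75°  [D on ray QM]
2. ∠MDZ = 109°  [linear pair at D on QM]
3. ∠QMZ = 61°  [△ZQM]
4. ∠DMZ = 61°  [D on ray MQ]
5. ∠DZM = 10°  [△ZDM]

∠DZM = 10°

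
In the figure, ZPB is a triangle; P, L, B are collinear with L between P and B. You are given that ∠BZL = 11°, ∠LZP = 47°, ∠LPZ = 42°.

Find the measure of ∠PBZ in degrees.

∠PBZ = 80°

1. ∠PLZ = 91°  [△ZPL]
2. ∠BLZ = 89°  [linear pair at L on PB]
3. ∠LBZ = 80°  [△ZLB]
4. ∠PBZ = 80°  [L on ray BP]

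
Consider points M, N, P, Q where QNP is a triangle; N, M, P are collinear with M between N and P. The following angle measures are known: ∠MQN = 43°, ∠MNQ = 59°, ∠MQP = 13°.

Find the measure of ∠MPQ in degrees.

∠MPQ = 65°

1. ∠NMQ = 78°  [△QNM]
2. ∠PMQ = 102°  [linear pair at M on NP]
3. ∠MPQ = 65°  [△QMP]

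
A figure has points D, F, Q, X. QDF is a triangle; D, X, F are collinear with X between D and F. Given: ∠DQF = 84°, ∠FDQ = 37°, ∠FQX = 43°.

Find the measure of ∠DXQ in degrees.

∠DXQ = 102°

1. ∠DFQ = 59°  [△QDF]
2. ∠QFX = 59°  [X on ray FD]
3. ∠FXQ = 78°  [△QXF]
4. ∠DXQ = 102°  [linear pair at X on DF]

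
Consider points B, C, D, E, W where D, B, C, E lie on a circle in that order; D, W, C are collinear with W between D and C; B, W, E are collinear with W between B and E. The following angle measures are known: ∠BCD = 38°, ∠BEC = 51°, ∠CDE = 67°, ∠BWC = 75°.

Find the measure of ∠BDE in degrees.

1. ∠CBE = 67°  [△BWC]
2. ∠BCE = 62°  [△BCE]
3. ∠BDE = 118°  [cyclic DBCE, opposite ∠D+∠C]

∠BDE = 118°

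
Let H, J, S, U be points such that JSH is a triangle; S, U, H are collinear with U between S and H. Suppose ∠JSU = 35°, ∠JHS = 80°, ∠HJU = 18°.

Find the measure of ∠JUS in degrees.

∠JUS = 98°

1. ∠JHU = 80°  [U on ray HS]
2. ∠HUJ = 82°  [△JUH]
3. ∠JUS = 98°  [linear pair at U on SH]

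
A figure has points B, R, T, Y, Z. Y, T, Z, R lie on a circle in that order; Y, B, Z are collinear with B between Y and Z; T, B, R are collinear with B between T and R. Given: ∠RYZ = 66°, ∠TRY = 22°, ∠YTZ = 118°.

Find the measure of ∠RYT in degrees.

1. ∠YRZ = 62°  [cyclic YTZR, opposite ∠T+∠R]
2. ∠RZY = 52°  [△YZR]
3. ∠RTY = 52°  [same arc YR]
4. ∠RYT = 106°  [△YTR]

∠RYT = 106°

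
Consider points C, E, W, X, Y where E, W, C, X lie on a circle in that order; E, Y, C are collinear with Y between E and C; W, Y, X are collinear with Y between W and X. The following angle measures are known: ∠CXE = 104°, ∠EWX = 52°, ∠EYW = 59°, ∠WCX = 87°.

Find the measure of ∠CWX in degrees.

1. ∠CWE = 76°  [cyclic EWCX, opposite ∠W+∠X]
2. ∠CEW = 69°  [△EYW]
3. ∠CYW = 121°  [linear pair at Y on EC]
4. ∠ECW = 35°  [△EWC]
5. ∠CWX = 24°  [△WYC]

∠CWX = 24°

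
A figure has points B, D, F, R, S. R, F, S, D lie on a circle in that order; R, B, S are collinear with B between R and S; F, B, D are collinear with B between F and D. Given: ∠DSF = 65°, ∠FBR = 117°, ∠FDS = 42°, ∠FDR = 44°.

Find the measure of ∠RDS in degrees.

1. ∠DFS = 73°  [△FSD]
2. ∠DBS = 117°  [vertical angles at B]
3. ∠DSR = 21°  [△SBD]
4. ∠DRS = 73°  [same arc SD]
5. ∠RDS = 86°  [△RSD]

∠RDS = 86°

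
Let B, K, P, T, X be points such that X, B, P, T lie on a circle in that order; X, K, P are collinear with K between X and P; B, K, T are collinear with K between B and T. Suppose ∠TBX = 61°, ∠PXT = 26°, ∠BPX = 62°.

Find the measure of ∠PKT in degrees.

1. ∠BTX = 62°  [same arc XB]
2. ∠TKX = 92°  [△XKT]
3. ∠PKT = 88°  [linear pair at K on XP]

∠PKT = 88°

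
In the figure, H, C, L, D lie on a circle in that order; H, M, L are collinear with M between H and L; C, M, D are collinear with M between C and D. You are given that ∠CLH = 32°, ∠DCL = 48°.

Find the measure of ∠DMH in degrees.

∠DMH = 100°

1. ∠CDH = 32°  [same arc HC]
2. ∠DHL = 48°  [same arc LD]
3. ∠DMH = 100°  [△HMD]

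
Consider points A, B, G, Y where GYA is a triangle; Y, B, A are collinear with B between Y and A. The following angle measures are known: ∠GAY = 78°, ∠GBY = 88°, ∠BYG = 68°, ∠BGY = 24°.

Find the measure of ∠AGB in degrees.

1. ∠BAG = 78°  [B on ray AY]
2. ∠ABG = 92°  [linear pair at B on YA]
3. ∠AGB = 10°  [△GBA]

∠AGB = 10°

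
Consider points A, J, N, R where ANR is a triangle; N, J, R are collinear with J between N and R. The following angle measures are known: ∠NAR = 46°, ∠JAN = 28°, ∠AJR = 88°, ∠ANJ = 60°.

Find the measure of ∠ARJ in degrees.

∠ARJ = 74°

1. ∠ANR = 60°  [J on ray NR]
2. ∠ARN = 74°  [△ANR]
3. ∠ARJ = 74°  [J on ray RN]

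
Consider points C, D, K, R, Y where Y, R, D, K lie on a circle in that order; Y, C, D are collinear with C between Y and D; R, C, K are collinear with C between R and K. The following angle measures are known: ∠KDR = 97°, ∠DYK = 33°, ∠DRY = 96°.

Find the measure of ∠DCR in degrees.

∠DCR = 113°

1. ∠DRK = 33°  [same arc DK]
2. ∠DKR = 50°  [△RDK]
3. ∠DYR = 50°  [same arc RD]
4. ∠RDY = 34°  [△YRD]
5. ∠DCR = 113°  [△RCD]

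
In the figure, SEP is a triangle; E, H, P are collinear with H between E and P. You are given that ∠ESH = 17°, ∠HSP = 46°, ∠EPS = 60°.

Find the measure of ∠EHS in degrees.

∠EHS = 106°

1. ∠HPS = 60°  [H on ray PE]
2. ∠PHS = 74°  [△SHP]
3. ∠EHS = 106°  [linear pair at H on EP]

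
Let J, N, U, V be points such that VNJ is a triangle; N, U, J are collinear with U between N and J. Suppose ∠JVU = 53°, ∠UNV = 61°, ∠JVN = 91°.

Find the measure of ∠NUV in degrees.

∠NUV = 81°

1. ∠JNV = 61°  [U on ray NJ]
2. ∠NJV = 28°  [△VNJ]
3. ∠UJV = 28°  [U on ray JN]
4. ∠JUV = 99°  [△VUJ]
5. ∠NUV = 81°  [linear pair at U on NJ]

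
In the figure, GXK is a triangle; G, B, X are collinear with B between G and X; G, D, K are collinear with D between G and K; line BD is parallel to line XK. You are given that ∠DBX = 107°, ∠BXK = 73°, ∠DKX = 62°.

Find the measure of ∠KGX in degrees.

1. ∠GXK = 73°  [B on ray XG]
2. ∠GKX = 62°  [D on ray KG]
3. ∠KGX = 45°  [△GXK]

∠KGX = 45°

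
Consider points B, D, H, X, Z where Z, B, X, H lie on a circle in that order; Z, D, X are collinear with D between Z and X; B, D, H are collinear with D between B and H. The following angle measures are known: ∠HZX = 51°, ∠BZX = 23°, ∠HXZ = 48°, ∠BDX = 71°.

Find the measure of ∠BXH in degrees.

∠BXH = 106°

1. ∠HBX = 51°  [same arc XH]
2. ∠BHX = 23°  [same arc BX]
3. ∠BXH = 106°  [△BXH]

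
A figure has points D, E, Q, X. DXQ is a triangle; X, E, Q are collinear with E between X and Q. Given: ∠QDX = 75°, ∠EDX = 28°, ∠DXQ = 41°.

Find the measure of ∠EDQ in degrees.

1. ∠DQX = 64°  [△DXQ]
2. ∠DXE = 41°  [E on ray XQ]
3. ∠DQE = 64°  [E on ray QX]
4. ∠DEX = 111°  [△DXE]
5. ∠DEQ = 69°  [linear pair at E on XQ]
6. ∠EDQ = 47°  [△DEQ]

∠EDQ = 47°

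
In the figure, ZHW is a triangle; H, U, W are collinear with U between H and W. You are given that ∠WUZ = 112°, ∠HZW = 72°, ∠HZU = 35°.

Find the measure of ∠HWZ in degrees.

1. ∠HUZ = 68°  [linear pair at U on HW]
2. ∠UHZ = 77°  [△ZHU]
3. ∠WHZ = 77°  [U on ray HW]
4. ∠HWZ = 31°  [△ZHW]

∠HWZ = 31°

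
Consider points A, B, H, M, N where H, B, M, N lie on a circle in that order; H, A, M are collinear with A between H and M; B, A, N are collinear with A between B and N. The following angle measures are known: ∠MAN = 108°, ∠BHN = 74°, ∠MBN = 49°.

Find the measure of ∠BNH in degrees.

∠BNH = 59°

1. ∠HAN = 72°  [linear pair at A on HM]
2. ∠MHN = 49°  [same arc MN]
3. ∠BNH = 59°  [△HAN]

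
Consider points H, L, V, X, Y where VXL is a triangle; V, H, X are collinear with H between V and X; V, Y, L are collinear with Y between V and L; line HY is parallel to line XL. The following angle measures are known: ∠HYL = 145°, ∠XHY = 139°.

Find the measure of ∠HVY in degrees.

∠HVY = 104°

1. ∠HYV = 35°  [linear pair at Y on VL]
2. ∠VHY = 41°  [linear pair at H on VX]
3. ∠HVY = 104°  [△VHY]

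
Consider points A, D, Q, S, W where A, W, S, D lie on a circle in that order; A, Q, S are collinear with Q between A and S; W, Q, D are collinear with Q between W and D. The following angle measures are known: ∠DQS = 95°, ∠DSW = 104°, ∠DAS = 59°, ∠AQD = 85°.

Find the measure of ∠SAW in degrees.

1. ∠AQW = 95°  [vertical angles at Q]
2. ∠DAW = 76°  [cyclic AWSD, opposite ∠A+∠S]
3. ∠ADW = 36°  [△AQD]
4. ∠AWD = 68°  [△AWD]
5. ∠SAW = 17°  [△AQW]

∠SAW = 17°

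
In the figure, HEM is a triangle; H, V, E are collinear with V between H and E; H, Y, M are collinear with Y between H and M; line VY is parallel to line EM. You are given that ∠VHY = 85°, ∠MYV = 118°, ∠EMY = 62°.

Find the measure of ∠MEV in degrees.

1. ∠EHM = 85°  [V on HE, Y on HM]
2. ∠EMH = 62°  [Y on ray MH]
3. ∠HEM = 33°  [△HEM]
4. ∠MEV = 33°  [V on ray EH]

∠MEV = 33°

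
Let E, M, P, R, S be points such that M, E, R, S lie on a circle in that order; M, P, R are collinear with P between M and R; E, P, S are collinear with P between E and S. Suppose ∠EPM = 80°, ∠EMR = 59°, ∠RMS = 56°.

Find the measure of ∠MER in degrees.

1. ∠EPR = 100°  [linear pair at P on MR]
2. ∠RES = 56°  [same arc RS]
3. ∠ERM = 24°  [△EPR]
4. ∠MER = 97°  [△MER]

∠MER = 97°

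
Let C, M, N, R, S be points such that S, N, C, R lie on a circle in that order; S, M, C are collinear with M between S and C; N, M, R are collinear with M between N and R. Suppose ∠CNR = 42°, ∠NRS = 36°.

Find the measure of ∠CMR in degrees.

∠CMR = 78°

1. ∠CSR = 42°  [same arc CR]
2. ∠RMS = 102°  [△SMR]
3. ∠CMR = 78°  [linear pair at M on SC]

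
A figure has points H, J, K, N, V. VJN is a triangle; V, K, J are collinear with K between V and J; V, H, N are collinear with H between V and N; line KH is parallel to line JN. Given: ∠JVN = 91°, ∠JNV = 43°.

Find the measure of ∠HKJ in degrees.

∠HKJ = 134°

1. ∠NJV = 46°  [△VJN]
2. ∠HKV = 46°  [KH∥JN, corresponding at K]
3. ∠HKJ = 134°  [linear pair at K on VJ]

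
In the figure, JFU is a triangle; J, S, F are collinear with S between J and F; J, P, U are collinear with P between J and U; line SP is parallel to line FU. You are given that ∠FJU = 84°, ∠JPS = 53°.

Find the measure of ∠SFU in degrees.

1. ∠PJS = 84°  [S on JF, P on JU]
2. ∠JSP = 43°  [△JSP]
3. ∠FSP = 137°  [linear pair at S on JF]
4. ∠SFU = 43°  [SP∥FU, co-interior at F–S]

∠SFU = 43°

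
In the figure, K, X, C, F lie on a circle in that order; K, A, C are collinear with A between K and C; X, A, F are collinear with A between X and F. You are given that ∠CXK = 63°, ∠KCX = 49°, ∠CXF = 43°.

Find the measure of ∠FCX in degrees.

1. ∠CKX = 68°  [△KXC]
2. ∠CFX = 68°  [same arc XC]
3. ∠FCX = 69°  [△XCF]

∠FCX = 69°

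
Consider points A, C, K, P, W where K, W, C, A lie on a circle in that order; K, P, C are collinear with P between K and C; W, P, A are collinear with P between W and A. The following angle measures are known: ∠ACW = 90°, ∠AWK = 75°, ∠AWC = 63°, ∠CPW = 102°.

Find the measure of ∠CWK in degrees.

∠CWK = 138°

1. ∠CAW = 27°  [△WCA]
2. ∠KCW = 15°  [△WPC]
3. ∠CKW = 27°  [same arc WC]
4. ∠CWK = 138°  [△KWC]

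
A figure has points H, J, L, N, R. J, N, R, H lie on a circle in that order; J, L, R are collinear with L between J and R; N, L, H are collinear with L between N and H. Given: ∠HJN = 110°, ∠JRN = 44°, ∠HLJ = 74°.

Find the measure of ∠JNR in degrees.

∠JNR = 88°

1. ∠JHN = 44°  [same arc JN]
2. ∠NLR = 74°  [vertical angles at L]
3. ∠HNJ = 26°  [△JNH]
4. ∠JLN = 106°  [linear pair at L on JR]
5. ∠NJR = 48°  [△JLN]
6. ∠JNR = 88°  [△JNR]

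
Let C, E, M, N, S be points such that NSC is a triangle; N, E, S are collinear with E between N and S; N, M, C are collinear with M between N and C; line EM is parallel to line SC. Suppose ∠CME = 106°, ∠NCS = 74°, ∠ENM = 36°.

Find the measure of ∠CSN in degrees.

1. ∠EMN = 74°  [linear pair at M on NC]
2. ∠MEN = 70°  [△NEM]
3. ∠CSN = 70°  [EM∥SC, corresponding at E]

∠CSN = 70°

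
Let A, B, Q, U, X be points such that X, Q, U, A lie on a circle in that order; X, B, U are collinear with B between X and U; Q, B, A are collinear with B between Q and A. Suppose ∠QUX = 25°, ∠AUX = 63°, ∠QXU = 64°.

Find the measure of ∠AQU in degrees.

1. ∠AQX = 63°  [same arc XA]
2. ∠QBX = 53°  [△XBQ]
3. ∠QBU = 127°  [linear pair at B on XU]
4. ∠AQU = 28°  [△QBU]

∠AQU = 28°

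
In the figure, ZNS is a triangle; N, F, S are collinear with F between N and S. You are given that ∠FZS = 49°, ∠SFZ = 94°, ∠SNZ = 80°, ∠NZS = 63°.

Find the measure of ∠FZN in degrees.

∠FZN = 14°

1. ∠NFZ = 86°  [linear pair at F on NS]
2. ∠FNZ = 80°  [F on ray NS]
3. ∠FZN = 14°  [△ZNF]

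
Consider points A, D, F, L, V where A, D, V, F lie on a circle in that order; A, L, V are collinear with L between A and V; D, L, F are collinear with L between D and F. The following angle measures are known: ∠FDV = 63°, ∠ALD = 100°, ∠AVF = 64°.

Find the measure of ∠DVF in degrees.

∠DVF = 101°

1. ∠FLV = 100°  [vertical angles at L]
2. ∠DFV = 16°  [△VLF]
3. ∠DVF = 101°  [△DVF]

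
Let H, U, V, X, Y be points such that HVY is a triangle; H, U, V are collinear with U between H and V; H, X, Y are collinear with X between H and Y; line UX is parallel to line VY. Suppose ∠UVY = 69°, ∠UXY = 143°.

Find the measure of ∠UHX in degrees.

∠UHX = 74°

1. ∠HVY = 69°  [U on ray VH]
2. ∠HXU = 37°  [linear pair at X on HY]
3. ∠HUX = 69°  [UX∥VY, corresponding at U]
4. ∠UHX = 74°  [△HUX]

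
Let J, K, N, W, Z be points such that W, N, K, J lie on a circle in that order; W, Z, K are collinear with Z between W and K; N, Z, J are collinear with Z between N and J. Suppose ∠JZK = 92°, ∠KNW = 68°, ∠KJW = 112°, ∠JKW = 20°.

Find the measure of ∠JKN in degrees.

∠JKN = 64°

1. ∠KJN = 68°  [△KZJ]
2. ∠JWK = 48°  [△WKJ]
3. ∠JNK = 48°  [same arc KJ]
4. ∠JKN = 64°  [△NKJ]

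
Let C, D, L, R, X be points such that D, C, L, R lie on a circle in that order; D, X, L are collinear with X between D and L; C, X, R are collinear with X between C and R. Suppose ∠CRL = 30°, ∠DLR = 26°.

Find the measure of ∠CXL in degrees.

1. ∠CDL = 30°  [same arc CL]
2. ∠DCR = 26°  [same arc DR]
3. ∠CXD = 124°  [△DXC]
4. ∠CXL = 56°  [linear pair at X on DL]

∠CXL = 56°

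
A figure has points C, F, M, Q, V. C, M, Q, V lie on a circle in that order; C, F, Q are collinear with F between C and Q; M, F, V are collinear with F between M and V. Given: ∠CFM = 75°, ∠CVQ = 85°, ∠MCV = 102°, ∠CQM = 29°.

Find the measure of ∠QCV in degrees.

1. ∠QFV = 75°  [vertical angles at F]
2. ∠CVM = 29°  [same arc CM]
3. ∠CFV = 105°  [linear pair at F on CQ]
4. ∠QCV = 46°  [△CFV]

∠QCV = 46°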